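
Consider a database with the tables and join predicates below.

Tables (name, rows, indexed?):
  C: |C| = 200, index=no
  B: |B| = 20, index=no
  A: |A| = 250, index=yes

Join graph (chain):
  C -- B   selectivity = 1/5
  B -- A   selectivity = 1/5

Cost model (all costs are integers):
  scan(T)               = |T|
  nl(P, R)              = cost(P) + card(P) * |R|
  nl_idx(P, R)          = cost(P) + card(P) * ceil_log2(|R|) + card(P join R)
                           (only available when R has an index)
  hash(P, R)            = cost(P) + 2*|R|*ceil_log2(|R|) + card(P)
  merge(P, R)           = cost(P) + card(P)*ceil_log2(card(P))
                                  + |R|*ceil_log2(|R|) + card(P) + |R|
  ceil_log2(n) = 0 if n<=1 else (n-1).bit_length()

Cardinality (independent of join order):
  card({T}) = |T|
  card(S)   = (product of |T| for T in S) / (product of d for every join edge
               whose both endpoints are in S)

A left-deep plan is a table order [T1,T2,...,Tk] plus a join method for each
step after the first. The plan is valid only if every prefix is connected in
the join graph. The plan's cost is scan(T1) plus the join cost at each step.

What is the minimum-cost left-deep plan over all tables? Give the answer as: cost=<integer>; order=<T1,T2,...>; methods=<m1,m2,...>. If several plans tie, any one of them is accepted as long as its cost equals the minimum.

cost=4900; order=A,B,C; methods=hash,hash

Selinger DP (subsets sized 1..n):
  {C}: scan cost=200, card=200
  {B}: scan cost=20, card=20
  {A}: scan cost=250, card=250
  {BC}: card=800; try (B,hash)→600, (C,merge)→1940, (B,merge)→2120, (C,hash)→3240, (C,nl)→4020, (B,nl)→4200; best=600 via (B,hash)
  {AB}: card=1000; try (B,hash)→700, (A,nl_idx)→1180, (A,merge)→2390, (B,merge)→2620, (A,hash)→4040, (A,nl)→5020 …(+1); best=700 via (B,hash)
  {ABC}: card=40000; try (C,hash)→4900, (A,hash)→5400, (A,merge)→11650, (C,merge)→13500, (A,nl_idx)→47000, (A,nl)→200600 …(+1); best=4900 via (C,hash)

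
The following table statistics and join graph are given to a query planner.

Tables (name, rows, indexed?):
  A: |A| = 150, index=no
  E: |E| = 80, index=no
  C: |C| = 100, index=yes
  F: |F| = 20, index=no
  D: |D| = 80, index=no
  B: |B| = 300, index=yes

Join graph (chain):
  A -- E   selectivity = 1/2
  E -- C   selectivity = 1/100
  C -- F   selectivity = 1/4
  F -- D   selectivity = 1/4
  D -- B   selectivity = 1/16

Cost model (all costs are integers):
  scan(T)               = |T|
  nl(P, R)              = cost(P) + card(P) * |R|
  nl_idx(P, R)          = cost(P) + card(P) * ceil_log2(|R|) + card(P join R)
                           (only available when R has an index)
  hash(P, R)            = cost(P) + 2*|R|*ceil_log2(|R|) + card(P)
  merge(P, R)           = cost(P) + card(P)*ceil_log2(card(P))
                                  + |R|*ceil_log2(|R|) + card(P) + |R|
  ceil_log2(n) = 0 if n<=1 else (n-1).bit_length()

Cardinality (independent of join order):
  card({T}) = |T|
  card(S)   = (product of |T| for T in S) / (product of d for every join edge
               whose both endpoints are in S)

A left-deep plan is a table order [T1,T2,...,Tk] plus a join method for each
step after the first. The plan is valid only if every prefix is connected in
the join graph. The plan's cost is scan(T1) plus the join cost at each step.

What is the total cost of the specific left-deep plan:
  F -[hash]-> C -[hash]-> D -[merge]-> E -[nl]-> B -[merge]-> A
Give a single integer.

5405050

step 1: scan F: cost=20, card=20
step 2: join C via hash
    card(P join C) = 20*100/(4) = 500
    cost = 20 + 2*100*7 + 20 = 1440
step 3: join D via hash
    card(P join D) = 500*80/(4) = 10000
    cost = 1440 + 2*80*7 + 500 = 3060
step 4: join E via merge
    card(P join E) = 10000*80/(100) = 8000
    cost = 3060 + 10000*14 + 80*7 + 10000 + 80 = 153700
step 5: join B via nl
    card(P join B) = 8000*300/(16) = 150000
    cost = 153700 + 8000*300 = 2553700
step 6: join A via merge
    card(P join A) = 150000*150/(2) = 11250000
    cost = 2553700 + 150000*18 + 150*8 + 150000 + 150 = 5405050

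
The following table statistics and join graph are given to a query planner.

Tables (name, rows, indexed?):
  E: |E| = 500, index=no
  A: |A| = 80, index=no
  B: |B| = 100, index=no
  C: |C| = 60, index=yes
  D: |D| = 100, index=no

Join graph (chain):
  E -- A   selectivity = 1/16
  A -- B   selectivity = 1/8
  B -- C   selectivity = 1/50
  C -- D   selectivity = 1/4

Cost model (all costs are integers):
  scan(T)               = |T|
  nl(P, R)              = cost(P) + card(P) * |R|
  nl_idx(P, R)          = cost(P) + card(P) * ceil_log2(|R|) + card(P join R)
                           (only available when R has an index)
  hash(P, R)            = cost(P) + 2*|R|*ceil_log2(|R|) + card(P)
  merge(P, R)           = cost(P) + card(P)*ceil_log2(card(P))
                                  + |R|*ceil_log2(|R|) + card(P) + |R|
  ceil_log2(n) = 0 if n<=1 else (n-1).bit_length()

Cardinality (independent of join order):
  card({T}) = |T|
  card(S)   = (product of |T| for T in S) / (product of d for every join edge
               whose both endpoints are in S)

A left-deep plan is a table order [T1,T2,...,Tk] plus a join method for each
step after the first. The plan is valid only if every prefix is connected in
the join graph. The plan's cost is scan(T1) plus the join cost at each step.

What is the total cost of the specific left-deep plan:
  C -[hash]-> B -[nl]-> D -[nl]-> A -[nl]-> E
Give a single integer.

15253520

step 1: scan C: cost=60, card=60
step 2: join B via hash
    card(P join B) = 60*100/(50) = 120
    cost = 60 + 2*100*7 + 60 = 1520
step 3: join D via nl
    card(P join D) = 120*100/(4) = 3000
    cost = 1520 + 120*100 = 13520
step 4: join A via nl
    card(P join A) = 3000*80/(8) = 30000
    cost = 13520 + 3000*80 = 253520
step 5: join E via nl
    card(P join E) = 30000*500/(16) = 937500
    cost = 253520 + 30000*500 = 15253520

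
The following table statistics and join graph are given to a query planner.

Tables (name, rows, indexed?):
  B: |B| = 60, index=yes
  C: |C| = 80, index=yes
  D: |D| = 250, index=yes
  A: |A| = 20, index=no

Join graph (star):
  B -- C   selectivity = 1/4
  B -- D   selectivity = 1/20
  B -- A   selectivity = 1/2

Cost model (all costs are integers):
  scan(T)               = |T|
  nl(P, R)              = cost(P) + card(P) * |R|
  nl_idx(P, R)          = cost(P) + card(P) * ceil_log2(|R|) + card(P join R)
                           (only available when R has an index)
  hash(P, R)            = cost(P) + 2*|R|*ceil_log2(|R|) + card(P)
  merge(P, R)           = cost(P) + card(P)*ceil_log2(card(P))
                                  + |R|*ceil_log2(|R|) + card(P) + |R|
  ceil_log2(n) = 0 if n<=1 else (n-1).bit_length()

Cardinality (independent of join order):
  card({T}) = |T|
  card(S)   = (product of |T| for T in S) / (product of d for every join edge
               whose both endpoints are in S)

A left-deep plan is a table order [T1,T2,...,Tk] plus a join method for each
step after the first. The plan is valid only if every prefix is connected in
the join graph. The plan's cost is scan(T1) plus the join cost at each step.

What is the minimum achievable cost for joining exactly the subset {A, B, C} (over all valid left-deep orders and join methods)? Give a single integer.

2040

Selinger DP over subsets of {A,B,C}:
  {B}: scan cost=60, card=60
  {C}: scan cost=80, card=80
  {A}: scan cost=20, card=20
  {BC}: card=1200; try (B,hash)→880, (C,merge)→1120, (B,merge)→1140, (C,hash)→1240, (C,nl_idx)→1680, (B,nl_idx)→1760 …(+2); best=880 via (B,hash)
  {AB}: card=600; try (A,hash)→320, (B,merge)→560, (A,merge)→600, (B,nl_idx)→740, (B,hash)→760, (B,nl)→1220 …(+1); best=320 via (A,hash)
  {ABC}: card=12000; try (C,hash)→2040, (A,hash)→2280, (C,merge)→7560, (A,merge)→15400, (C,nl_idx)→16520, (A,nl)→24880 …(+1); best=2040 via (C,hash)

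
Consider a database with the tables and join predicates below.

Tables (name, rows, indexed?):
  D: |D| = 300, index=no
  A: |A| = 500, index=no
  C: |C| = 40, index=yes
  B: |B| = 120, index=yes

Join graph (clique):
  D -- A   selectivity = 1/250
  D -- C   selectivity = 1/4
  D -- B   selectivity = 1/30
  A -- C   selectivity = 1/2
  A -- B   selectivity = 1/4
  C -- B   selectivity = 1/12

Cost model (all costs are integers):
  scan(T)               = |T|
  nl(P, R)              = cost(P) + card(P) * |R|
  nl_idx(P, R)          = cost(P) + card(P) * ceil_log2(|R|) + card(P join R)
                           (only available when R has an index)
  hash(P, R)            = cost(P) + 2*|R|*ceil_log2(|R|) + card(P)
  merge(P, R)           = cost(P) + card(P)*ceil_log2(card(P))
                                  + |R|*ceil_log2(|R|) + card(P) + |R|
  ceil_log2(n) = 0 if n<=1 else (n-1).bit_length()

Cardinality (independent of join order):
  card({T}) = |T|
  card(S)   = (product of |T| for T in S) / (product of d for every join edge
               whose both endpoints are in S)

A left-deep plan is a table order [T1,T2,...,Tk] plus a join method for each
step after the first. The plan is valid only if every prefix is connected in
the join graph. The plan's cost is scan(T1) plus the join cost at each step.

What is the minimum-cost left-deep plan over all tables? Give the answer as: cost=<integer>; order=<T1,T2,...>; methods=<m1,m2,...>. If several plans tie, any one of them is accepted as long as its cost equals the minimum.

Selinger DP (subsets sized 1..n):
  {D}: scan cost=300, card=300
  {A}: scan cost=500, card=500
  {C}: scan cost=40, card=40
  {B}: scan cost=120, card=120
  {AD}: card=600; try (D,hash)→6400, (A,merge)→8300, (D,merge)→8500, (A,hash)→9600, (A,nl)→150300, (D,nl)→150500; best=6400 via (D,hash)
  {CD}: card=3000; try (C,hash)→1080, (D,merge)→3320, (C,merge)→3580, (C,nl_idx)→5100, (D,hash)→5480, (D,nl)→12040 …(+1); best=1080 via (C,hash)
  {BD}: card=1200; try (B,hash)→2280, (B,nl_idx)→3600, (D,merge)→4080, (B,merge)→4260, (D,hash)→5640, (D,nl)→36120 …(+1); best=2280 via (B,hash)
  {AC}: card=10000; try (C,hash)→1480, (A,merge)→5320, (C,merge)→5780, (A,hash)→9080, (C,nl_idx)→13500, (A,nl)→20040 …(+1); best=1480 via (C,hash)
  {AB}: card=15000; try (B,hash)→2680, (A,merge)→6080, (B,merge)→6460, (A,hash)→9240, (B,nl_idx)→19000, (A,nl)→60120 …(+1); best=2680 via (B,hash)
  {BC}: card=400; try (C,hash)→720, (B,nl_idx)→720, (C,nl_idx)→1240, (B,merge)→1280, (C,merge)→1360, (B,hash)→1760 …(+2); best=720 via (C,hash)
  {ACD}: card=3000; try (C,hash)→7480, (C,nl_idx)→13000, (A,hash)→13080, (C,merge)→13280, (D,hash)→16880, (C,nl)→30400 …(+4); best=7480 via (C,hash)
  {ABD}: card=600; try (B,hash)→8680, (B,nl_idx)→11200, (A,hash)→12480, (B,merge)→13960, (A,merge)→21680, (D,hash)→23080 …(+4); best=8680 via (B,hash)
  {BCD}: card=1000; try (C,hash)→3960, (B,hash)→5760, (D,hash)→6520, (D,merge)→7720, (C,nl_idx)→10480, (C,merge)→16960 …(+5); best=3960 via (C,hash)
  {ABC}: card=25000; try (A,merge)→9720, (A,hash)→10120, (B,hash)→13160, (C,hash)→18160, (B,nl_idx)→96480, (C,nl_idx)→117680 …(+5); best=9720 via (A,merge)
  {ABCD}: card=250; try (C,hash)→9760, (B,hash)→12160, (C,nl_idx)→12530, (A,hash)→13960, (C,merge)→15560, (A,merge)→19960 …(+8); best=9760 via (C,hash)

cost=9760; order=A,D,B,C; methods=hash,hash,hash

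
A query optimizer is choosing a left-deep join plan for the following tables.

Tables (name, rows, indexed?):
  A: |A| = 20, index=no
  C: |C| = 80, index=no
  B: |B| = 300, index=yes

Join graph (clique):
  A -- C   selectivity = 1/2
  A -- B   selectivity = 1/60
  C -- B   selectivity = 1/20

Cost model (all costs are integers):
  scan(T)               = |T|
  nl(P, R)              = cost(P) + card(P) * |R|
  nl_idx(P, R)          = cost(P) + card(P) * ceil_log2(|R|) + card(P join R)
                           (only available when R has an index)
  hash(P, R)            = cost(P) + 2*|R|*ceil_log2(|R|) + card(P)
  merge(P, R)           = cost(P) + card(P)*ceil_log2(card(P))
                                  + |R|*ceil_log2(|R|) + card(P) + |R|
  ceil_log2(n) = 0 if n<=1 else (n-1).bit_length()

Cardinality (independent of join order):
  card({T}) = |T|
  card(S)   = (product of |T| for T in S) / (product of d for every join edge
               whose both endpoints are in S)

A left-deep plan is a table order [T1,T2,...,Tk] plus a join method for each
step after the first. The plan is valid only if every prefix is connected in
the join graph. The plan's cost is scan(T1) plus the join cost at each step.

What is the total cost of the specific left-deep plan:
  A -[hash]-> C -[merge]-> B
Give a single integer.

step 1: scan A: cost=20, card=20
step 2: join C via hash
    card(P join C) = 20*80/(2) = 800
    cost = 20 + 2*80*7 + 20 = 1160
step 3: join B via merge
    card(P join B) = 800*300/(60*20) = 200
    cost = 1160 + 800*10 + 300*9 + 800 + 300 = 12960

12960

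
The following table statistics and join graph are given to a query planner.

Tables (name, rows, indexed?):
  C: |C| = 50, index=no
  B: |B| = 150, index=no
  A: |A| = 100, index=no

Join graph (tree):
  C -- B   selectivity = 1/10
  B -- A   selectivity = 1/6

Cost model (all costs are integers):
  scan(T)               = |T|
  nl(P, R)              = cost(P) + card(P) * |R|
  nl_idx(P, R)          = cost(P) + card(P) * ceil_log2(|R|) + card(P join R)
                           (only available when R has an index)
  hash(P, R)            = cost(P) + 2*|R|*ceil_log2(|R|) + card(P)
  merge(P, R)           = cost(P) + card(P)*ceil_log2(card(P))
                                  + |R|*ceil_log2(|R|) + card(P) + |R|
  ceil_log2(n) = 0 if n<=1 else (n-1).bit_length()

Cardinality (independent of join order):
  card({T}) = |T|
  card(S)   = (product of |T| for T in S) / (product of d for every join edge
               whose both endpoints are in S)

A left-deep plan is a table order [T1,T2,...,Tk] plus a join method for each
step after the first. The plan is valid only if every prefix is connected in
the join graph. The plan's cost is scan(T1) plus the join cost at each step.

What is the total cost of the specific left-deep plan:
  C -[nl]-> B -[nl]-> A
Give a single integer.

step 1: scan C: cost=50, card=50
step 2: join B via nl
    card(P join B) = 50*150/(10) = 750
    cost = 50 + 50*150 = 7550
step 3: join A via nl
    card(P join A) = 750*100/(6) = 12500
    cost = 7550 + 750*100 = 82550

82550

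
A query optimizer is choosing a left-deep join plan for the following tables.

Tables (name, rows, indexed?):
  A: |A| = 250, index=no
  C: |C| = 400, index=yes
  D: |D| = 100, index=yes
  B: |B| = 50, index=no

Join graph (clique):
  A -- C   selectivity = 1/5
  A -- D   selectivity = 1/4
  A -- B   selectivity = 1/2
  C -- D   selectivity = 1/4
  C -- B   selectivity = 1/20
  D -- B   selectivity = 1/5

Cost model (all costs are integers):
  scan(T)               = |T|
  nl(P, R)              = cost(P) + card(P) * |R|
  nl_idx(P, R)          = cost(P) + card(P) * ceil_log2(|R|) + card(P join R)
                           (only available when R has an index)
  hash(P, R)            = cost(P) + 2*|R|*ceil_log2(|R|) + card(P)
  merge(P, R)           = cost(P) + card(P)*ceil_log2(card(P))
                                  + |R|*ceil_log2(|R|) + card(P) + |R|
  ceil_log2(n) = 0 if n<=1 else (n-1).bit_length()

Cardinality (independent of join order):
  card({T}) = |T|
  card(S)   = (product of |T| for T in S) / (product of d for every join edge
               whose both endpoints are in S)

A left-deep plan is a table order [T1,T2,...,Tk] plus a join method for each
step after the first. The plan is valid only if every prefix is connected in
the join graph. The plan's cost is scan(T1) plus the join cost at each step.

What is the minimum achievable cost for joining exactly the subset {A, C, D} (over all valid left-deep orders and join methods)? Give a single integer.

Selinger DP over subsets of {A,C,D}:
  {A}: scan cost=250, card=250
  {C}: scan cost=400, card=400
  {D}: scan cost=100, card=100
  {AC}: card=20000; try (A,hash)→4800, (C,merge)→6500, (A,merge)→6650, (C,hash)→7700, (C,nl_idx)→22500, (C,nl)→100250 …(+1); best=4800 via (A,hash)
  {AD}: card=6250; try (D,hash)→1900, (A,merge)→3150, (D,merge)→3300, (A,hash)→4200, (D,nl_idx)→8250, (A,nl)→25100 …(+1); best=1900 via (D,hash)
  {CD}: card=10000; try (D,hash)→2200, (C,merge)→4900, (D,merge)→5200, (C,hash)→7400, (C,nl_idx)→11000, (D,nl_idx)→13200 …(+2); best=2200 via (D,hash)
  {ACD}: card=125000; try (C,hash)→15350, (A,hash)→16200, (D,hash)→26200, (C,merge)→93400, (A,merge)→154450, (C,nl_idx)→183150 …(+5); best=15350 via (C,hash)

15350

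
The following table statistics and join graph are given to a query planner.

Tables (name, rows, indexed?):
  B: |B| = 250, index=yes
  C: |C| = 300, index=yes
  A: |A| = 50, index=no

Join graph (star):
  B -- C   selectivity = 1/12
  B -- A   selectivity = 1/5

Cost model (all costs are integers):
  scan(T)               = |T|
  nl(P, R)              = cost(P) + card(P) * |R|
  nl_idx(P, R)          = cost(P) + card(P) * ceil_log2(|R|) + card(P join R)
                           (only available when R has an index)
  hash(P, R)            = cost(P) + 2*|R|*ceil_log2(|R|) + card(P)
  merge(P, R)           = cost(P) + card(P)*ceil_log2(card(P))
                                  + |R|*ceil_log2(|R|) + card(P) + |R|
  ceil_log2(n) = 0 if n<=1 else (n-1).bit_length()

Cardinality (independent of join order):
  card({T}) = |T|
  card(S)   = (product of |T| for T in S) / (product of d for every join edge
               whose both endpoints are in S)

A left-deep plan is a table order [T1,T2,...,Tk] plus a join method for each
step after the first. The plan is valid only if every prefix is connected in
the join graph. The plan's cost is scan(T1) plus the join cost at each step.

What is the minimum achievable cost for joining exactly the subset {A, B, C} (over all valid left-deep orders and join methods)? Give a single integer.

Selinger DP over subsets of {A,B,C}:
  {B}: scan cost=250, card=250
  {C}: scan cost=300, card=300
  {A}: scan cost=50, card=50
  {BC}: card=6250; try (B,hash)→4600, (C,merge)→5500, (B,merge)→5550, (C,hash)→5900, (C,nl_idx)→8750, (B,nl_idx)→8950 …(+2); best=4600 via (B,hash)
  {AB}: card=2500; try (A,hash)→1100, (B,merge)→2650, (A,merge)→2850, (B,nl_idx)→2950, (B,hash)→4100, (B,nl)→12550 …(+1); best=1100 via (A,hash)
  {ABC}: card=62500; try (C,hash)→9000, (A,hash)→11450, (C,merge)→36600, (C,nl_idx)→86100, (A,merge)→92450, (A,nl)→317100 …(+1); best=9000 via (C,hash)

9000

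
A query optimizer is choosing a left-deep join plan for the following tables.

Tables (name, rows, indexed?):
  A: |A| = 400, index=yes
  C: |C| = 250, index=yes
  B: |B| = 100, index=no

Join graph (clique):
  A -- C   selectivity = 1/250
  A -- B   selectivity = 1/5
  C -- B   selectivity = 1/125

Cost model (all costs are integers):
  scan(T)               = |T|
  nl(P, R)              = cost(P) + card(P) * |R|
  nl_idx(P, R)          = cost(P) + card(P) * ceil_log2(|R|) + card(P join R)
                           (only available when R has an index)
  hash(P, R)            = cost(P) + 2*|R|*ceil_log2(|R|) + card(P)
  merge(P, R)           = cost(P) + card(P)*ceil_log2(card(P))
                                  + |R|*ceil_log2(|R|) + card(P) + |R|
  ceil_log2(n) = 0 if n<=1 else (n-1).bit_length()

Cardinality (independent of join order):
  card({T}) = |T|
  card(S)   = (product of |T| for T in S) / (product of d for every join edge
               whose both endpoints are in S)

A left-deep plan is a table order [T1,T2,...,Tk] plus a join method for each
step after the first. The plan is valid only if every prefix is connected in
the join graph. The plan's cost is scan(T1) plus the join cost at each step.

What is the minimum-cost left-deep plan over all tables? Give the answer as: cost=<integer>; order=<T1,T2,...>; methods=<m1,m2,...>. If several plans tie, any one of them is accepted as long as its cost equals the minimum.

Selinger DP (subsets sized 1..n):
  {A}: scan cost=400, card=400
  {C}: scan cost=250, card=250
  {B}: scan cost=100, card=100
  {AC}: card=400; try (A,nl_idx)→2900, (C,nl_idx)→4000, (C,hash)→4800, (A,merge)→6500, (C,merge)→6650, (A,hash)→7700 …(+2); best=2900 via (A,nl_idx)
  {AB}: card=8000; try (B,hash)→2200, (A,merge)→4900, (B,merge)→5200, (A,hash)→7400, (A,nl_idx)→9000, (A,nl)→40100 …(+1); best=2200 via (B,hash)
  {BC}: card=200; try (C,nl_idx)→1100, (B,hash)→1900, (C,merge)→3150, (B,merge)→3300, (C,hash)→4200, (C,nl)→25100 …(+1); best=1100 via (C,nl_idx)
  {ABC}: card=64; try (A,nl_idx)→2964, (B,hash)→4700, (A,merge)→6900, (B,merge)→7700, (A,hash)→8500, (C,hash)→14200 …(+5); best=2964 via (A,nl_idx)

cost=2964; order=B,C,A; methods=nl_idx,nl_idx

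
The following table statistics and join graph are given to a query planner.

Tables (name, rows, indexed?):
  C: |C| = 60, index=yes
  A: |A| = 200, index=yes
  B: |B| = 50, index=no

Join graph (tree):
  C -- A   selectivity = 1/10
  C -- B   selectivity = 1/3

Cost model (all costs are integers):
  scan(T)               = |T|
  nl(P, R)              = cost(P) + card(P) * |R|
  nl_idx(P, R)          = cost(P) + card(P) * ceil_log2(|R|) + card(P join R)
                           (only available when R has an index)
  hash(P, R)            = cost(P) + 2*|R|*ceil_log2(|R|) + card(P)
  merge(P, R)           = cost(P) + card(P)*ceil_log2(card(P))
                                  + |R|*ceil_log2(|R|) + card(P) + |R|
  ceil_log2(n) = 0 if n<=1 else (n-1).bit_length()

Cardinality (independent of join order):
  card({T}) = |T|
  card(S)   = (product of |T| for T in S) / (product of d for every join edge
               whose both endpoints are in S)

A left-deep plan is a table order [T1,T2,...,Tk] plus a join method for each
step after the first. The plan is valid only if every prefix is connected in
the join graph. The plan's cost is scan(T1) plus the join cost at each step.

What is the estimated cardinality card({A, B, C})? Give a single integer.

20000

Tables in S: A(200), B(50), C(60)
Edges inside S: C-A(d=10), C-B(d=3)
numerator = 200 * 50 * 60 = 600000
denominator = 10 * 3 = 30
card(S) = 600000 / 30 = 20000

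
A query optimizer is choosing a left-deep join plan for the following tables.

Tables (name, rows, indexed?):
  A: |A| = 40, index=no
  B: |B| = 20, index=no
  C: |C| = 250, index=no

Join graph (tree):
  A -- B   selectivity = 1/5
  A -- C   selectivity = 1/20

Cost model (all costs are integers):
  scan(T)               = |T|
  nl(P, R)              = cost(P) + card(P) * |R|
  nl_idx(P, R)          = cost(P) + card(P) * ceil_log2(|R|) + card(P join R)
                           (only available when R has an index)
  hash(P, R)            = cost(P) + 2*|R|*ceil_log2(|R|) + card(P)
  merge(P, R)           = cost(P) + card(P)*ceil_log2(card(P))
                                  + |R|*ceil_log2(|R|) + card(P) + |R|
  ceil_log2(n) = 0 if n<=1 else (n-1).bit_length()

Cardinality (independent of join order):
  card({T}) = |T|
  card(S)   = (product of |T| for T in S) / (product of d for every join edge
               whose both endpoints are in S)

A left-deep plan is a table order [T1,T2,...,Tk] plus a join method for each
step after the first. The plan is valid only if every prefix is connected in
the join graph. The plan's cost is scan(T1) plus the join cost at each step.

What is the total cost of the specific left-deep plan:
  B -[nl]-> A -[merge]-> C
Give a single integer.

step 1: scan B: cost=20, card=20
step 2: join A via nl
    card(P join A) = 20*40/(5) = 160
    cost = 20 + 20*40 = 820
step 3: join C via merge
    card(P join C) = 160*250/(20) = 2000
    cost = 820 + 160*8 + 250*8 + 160 + 250 = 4510

4510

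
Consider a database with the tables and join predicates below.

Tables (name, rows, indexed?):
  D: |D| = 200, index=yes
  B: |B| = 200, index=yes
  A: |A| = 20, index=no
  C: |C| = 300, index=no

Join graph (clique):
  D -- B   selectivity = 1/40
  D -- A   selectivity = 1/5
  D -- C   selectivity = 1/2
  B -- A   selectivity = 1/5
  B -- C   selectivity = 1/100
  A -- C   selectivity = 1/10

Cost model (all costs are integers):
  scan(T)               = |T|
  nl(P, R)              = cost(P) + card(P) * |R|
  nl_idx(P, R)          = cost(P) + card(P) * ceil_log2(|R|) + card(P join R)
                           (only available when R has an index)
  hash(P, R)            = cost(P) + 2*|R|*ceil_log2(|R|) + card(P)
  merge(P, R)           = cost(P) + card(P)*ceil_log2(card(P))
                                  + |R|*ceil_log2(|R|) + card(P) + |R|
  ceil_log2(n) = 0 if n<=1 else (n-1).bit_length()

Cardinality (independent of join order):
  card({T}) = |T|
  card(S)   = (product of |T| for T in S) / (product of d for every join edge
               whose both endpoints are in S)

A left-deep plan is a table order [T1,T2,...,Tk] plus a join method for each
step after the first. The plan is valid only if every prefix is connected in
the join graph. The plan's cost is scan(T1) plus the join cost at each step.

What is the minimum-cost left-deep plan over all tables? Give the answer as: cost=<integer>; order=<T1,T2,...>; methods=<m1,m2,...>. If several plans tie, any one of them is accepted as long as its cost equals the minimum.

Selinger DP (subsets sized 1..n):
  {D}: scan cost=200, card=200
  {B}: scan cost=200, card=200
  {A}: scan cost=20, card=20
  {C}: scan cost=300, card=300
  {BD}: card=1000; try (D,nl_idx)→2800, (B,nl_idx)→2800, (D,hash)→3600, (B,hash)→3600, (D,merge)→3800, (B,merge)→3800 …(+2); best=2800 via (D,nl_idx)
  {AD}: card=800; try (A,hash)→600, (D,nl_idx)→980, (D,merge)→1940, (A,merge)→2120, (D,hash)→3240, (D,nl)→4020 …(+1); best=600 via (A,hash)
  {CD}: card=30000; try (D,hash)→3800, (C,merge)→5000, (D,merge)→5100, (C,hash)→5800, (D,nl_idx)→32700, (C,nl)→60200 …(+1); best=3800 via (D,hash)
  {AB}: card=800; try (A,hash)→600, (B,nl_idx)→980, (B,merge)→1940, (A,merge)→2120, (B,hash)→3240, (B,nl)→4020 …(+1); best=600 via (A,hash)
  {BC}: card=600; try (B,nl_idx)→3300, (B,hash)→3800, (C,merge)→5000, (B,merge)→5100, (C,hash)→5800, (C,nl)→60200 …(+1); best=3300 via (B,nl_idx)
  {AC}: card=600; try (A,hash)→800, (C,merge)→3140, (A,merge)→3420, (C,hash)→5440, (C,nl)→6020, (A,nl)→6300; best=800 via (A,hash)
  {ABD}: card=800; try (A,hash)→4000, (D,hash)→4600, (B,hash)→4600, (D,nl_idx)→7800, (B,nl_idx)→7800, (D,merge)→11200 …(+5); best=4000 via (A,hash)
  {BCD}: card=1500; try (D,hash)→7100, (C,hash)→9200, (D,nl_idx)→9600, (D,merge)→11700, (C,merge)→16800, (B,hash)→37000 …(+5); best=7100 via (D,hash)
  {ACD}: card=12000; try (D,hash)→4600, (C,hash)→6800, (D,merge)→9200, (C,merge)→12400, (D,nl_idx)→17600, (A,hash)→34000 …(+4); best=4600 via (D,hash)
  {ABC}: card=240; try (A,hash)→4100, (B,hash)→4600, (B,nl_idx)→5840, (C,hash)→6800, (B,merge)→9200, (A,merge)→10020 …(+4); best=4100 via (A,hash)
  {ABCD}: card=120; try (D,nl_idx)→6140, (D,hash)→7540, (D,merge)→8060, (A,hash)→8800, (C,hash)→10200, (C,merge)→15800 …(+8); best=6140 via (D,nl_idx)

cost=6140; order=C,B,A,D; methods=nl_idx,hash,nl_idx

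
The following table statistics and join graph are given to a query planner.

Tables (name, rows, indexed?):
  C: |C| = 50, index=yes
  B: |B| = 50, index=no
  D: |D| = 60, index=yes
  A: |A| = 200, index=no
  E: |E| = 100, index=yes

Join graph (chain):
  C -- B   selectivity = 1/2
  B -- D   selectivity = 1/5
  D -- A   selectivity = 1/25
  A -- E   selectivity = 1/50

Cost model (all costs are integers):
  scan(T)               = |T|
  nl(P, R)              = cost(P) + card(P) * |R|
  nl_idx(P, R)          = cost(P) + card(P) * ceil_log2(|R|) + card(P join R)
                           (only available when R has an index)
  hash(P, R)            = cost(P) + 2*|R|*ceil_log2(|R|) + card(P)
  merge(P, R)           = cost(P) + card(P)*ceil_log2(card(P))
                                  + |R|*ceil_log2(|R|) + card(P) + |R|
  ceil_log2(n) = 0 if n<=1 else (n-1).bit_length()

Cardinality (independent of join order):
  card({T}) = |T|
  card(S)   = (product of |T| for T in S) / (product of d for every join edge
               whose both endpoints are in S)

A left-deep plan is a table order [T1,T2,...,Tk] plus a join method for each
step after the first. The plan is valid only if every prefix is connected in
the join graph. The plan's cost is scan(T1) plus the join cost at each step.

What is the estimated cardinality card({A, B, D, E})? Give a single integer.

9600

Tables in S: A(200), B(50), D(60), E(100)
Edges inside S: B-D(d=5), D-A(d=25), A-E(d=50)
numerator = 200 * 50 * 60 * 100 = 60000000
denominator = 5 * 25 * 50 = 6250
card(S) = 60000000 / 6250 = 9600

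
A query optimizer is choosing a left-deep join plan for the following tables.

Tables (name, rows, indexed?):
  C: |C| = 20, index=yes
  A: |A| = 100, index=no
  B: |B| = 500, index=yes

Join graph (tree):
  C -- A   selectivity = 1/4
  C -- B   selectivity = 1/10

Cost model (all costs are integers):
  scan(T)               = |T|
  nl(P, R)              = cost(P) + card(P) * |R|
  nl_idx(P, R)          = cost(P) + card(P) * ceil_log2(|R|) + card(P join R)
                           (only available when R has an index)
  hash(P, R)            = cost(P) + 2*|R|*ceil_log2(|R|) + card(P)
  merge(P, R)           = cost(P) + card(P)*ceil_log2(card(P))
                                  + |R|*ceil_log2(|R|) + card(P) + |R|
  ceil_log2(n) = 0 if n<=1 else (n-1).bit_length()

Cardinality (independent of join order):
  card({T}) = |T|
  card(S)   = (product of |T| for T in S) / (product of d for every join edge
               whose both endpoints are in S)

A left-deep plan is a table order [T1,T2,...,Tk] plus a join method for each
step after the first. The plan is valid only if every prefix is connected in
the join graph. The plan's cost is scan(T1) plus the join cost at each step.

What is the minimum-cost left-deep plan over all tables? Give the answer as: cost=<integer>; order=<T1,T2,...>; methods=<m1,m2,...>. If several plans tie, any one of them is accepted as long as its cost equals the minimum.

Selinger DP (subsets sized 1..n):
  {C}: scan cost=20, card=20
  {A}: scan cost=100, card=100
  {B}: scan cost=500, card=500
  {AC}: card=500; try (C,hash)→400, (A,merge)→940, (C,merge)→1020, (C,nl_idx)→1100, (A,hash)→1440, (A,nl)→2020 …(+1); best=400 via (C,hash)
  {BC}: card=1000; try (C,hash)→1200, (B,nl_idx)→1200, (C,nl_idx)→4000, (B,merge)→5140, (C,merge)→5620, (B,hash)→9040 …(+2); best=1200 via (C,hash)
  {ABC}: card=25000; try (A,hash)→3600, (B,hash)→9900, (B,merge)→10400, (A,merge)→13000, (B,nl_idx)→29900, (A,nl)→101200 …(+1); best=3600 via (A,hash)

cost=3600; order=B,C,A; methods=hash,hash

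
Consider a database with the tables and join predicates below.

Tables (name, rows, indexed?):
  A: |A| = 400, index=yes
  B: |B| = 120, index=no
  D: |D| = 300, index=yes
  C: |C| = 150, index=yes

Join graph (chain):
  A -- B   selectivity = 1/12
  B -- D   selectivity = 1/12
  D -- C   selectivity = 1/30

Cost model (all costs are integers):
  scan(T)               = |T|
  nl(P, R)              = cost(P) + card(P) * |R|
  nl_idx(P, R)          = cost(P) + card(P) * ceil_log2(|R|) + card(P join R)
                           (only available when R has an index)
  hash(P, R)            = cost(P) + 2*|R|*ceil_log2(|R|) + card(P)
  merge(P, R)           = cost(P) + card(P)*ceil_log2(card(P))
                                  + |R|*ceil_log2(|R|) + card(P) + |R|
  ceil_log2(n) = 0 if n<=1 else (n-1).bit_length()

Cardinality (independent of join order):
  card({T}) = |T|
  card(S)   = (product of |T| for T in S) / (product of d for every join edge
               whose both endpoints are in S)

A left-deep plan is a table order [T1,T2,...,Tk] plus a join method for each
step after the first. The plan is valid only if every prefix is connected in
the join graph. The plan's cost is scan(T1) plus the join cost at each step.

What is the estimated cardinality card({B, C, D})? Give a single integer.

15000

Tables in S: B(120), C(150), D(300)
Edges inside S: B-D(d=12), D-C(d=30)
numerator = 120 * 150 * 300 = 5400000
denominator = 12 * 30 = 360
card(S) = 5400000 / 360 = 15000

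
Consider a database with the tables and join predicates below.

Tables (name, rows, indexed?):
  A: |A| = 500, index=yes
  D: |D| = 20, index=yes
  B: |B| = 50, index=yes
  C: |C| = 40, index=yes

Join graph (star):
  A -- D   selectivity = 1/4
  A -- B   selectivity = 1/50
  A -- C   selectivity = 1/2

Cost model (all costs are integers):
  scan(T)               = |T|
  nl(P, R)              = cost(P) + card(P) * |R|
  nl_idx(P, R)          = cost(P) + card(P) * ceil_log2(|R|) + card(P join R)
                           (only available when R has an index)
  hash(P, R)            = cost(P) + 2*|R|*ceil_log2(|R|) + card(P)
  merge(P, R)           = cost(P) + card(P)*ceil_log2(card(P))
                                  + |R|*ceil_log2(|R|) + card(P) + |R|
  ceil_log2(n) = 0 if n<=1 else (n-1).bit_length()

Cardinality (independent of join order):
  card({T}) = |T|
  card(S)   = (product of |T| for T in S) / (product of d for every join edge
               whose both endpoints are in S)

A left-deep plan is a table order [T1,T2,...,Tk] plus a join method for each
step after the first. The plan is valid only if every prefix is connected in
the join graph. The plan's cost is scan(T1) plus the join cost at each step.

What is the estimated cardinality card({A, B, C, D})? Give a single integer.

50000

Tables in S: A(500), B(50), C(40), D(20)
Edges inside S: A-D(d=4), A-B(d=50), A-C(d=2)
numerator = 500 * 50 * 40 * 20 = 20000000
denominator = 4 * 50 * 2 = 400
card(S) = 20000000 / 400 = 50000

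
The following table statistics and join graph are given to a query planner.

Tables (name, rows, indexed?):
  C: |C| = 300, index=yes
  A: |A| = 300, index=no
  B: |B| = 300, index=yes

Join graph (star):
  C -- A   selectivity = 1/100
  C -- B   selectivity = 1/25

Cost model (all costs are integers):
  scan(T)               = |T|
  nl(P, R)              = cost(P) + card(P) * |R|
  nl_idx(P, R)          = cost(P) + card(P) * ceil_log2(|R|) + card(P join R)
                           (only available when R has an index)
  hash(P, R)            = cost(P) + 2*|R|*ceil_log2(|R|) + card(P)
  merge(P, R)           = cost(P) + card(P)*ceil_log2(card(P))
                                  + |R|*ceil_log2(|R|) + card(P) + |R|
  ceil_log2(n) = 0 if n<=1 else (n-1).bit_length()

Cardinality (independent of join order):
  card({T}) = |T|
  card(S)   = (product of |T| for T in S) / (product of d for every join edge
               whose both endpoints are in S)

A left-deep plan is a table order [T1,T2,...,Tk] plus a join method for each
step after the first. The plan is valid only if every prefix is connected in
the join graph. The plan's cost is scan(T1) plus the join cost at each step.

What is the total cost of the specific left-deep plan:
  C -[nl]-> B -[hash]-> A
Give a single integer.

step 1: scan C: cost=300, card=300
step 2: join B via nl
    card(P join B) = 300*300/(25) = 3600
    cost = 300 + 300*300 = 90300
step 3: join A via hash
    card(P join A) = 3600*300/(100) = 10800
    cost = 90300 + 2*300*9 + 3600 = 99300

99300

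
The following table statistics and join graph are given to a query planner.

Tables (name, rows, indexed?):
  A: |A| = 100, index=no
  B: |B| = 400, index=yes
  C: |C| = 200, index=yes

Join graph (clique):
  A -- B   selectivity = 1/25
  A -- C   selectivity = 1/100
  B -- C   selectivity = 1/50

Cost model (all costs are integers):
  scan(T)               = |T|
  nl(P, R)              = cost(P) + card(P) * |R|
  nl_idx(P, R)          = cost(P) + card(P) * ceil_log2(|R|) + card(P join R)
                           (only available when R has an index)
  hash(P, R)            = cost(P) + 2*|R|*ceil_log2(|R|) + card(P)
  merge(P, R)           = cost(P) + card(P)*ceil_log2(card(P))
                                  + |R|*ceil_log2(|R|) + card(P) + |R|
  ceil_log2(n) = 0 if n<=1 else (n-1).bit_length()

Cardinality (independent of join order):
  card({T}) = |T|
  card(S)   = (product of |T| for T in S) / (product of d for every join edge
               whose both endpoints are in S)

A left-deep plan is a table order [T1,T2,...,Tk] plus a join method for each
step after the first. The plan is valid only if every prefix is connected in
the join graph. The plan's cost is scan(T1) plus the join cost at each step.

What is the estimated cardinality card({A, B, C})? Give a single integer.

64

Tables in S: A(100), B(400), C(200)
Edges inside S: A-B(d=25), A-C(d=100), B-C(d=50)
numerator = 100 * 400 * 200 = 8000000
denominator = 25 * 100 * 50 = 125000
card(S) = 8000000 / 125000 = 64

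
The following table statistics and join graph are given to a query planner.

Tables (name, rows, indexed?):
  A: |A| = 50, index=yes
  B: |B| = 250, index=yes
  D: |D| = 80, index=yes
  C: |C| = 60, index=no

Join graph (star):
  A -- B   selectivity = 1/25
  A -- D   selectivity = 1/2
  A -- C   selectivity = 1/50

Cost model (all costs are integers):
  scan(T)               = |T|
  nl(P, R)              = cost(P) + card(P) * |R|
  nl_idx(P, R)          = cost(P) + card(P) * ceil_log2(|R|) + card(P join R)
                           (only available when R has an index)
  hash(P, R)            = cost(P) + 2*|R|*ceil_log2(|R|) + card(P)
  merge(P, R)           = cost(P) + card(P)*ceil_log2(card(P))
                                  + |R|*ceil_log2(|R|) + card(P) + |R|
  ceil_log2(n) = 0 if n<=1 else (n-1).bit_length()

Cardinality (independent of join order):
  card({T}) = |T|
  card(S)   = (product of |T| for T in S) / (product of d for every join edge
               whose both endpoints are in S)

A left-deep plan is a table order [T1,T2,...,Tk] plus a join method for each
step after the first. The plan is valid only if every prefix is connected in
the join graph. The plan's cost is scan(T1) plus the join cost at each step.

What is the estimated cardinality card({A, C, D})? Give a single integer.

2400

Tables in S: A(50), C(60), D(80)
Edges inside S: A-D(d=2), A-C(d=50)
numerator = 50 * 60 * 80 = 240000
denominator = 2 * 50 = 100
card(S) = 240000 / 100 = 2400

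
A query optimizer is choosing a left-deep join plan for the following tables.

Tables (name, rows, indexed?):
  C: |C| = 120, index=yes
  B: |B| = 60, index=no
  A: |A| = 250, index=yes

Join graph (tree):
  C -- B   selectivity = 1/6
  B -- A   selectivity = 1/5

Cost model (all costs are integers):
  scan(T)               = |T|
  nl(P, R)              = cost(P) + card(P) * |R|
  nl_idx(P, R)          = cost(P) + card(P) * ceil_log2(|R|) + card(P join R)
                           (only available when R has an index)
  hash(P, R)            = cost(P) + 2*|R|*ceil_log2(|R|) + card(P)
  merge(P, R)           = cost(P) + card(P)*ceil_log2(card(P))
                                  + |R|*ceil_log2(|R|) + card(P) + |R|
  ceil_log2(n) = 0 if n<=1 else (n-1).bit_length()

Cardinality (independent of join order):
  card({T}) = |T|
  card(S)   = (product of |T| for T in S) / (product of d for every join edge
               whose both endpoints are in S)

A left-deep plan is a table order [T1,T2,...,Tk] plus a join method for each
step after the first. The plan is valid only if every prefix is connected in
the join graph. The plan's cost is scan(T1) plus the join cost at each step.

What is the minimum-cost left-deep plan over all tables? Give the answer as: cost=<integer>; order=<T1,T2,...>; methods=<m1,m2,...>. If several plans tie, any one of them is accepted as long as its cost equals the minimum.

Selinger DP (subsets sized 1..n):
  {C}: scan cost=120, card=120
  {B}: scan cost=60, card=60
  {A}: scan cost=250, card=250
  {BC}: card=1200; try (B,hash)→960, (C,merge)→1440, (B,merge)→1500, (C,nl_idx)→1680, (C,hash)→1800, (C,nl)→7260 …(+1); best=960 via (B,hash)
  {AB}: card=3000; try (B,hash)→1220, (A,merge)→2730, (B,merge)→2920, (A,nl_idx)→3540, (A,hash)→4120, (A,nl)→15060 …(+1); best=1220 via (B,hash)
  {ABC}: card=60000; try (C,hash)→5900, (A,hash)→6160, (A,merge)→17610, (C,merge)→41180, (A,nl_idx)→70560, (C,nl_idx)→82220 …(+2); best=5900 via (C,hash)

cost=5900; order=A,B,C; methods=hash,hash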